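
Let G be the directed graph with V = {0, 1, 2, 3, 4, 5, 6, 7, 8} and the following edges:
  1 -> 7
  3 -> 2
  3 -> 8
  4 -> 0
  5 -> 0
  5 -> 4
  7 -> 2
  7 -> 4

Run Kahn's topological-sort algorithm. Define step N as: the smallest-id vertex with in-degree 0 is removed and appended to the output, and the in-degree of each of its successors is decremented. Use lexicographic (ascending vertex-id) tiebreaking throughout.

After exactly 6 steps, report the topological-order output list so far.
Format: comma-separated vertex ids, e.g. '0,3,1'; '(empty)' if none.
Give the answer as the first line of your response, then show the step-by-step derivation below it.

1,3,5,6,7,2

step 1: output 1; order=[1]; indeg=(2,0,2,0,2,0,0,0,1)
step 2: output 3; order=[1,3]; indeg=(2,0,1,0,2,0,0,0,0)
step 3: output 5; order=[1,3,5]; indeg=(1,0,1,0,1,0,0,0,0)
step 4: output 6; order=[1,3,5,6]; indeg=(1,0,1,0,1,0,0,0,0)
step 5: output 7; order=[1,3,5,6,7]; indeg=(1,0,0,0,0,0,0,0,0)
step 6: output 2; order=[1,3,5,6,7,2]; indeg=(1,0,0,0,0,0,0,0,0)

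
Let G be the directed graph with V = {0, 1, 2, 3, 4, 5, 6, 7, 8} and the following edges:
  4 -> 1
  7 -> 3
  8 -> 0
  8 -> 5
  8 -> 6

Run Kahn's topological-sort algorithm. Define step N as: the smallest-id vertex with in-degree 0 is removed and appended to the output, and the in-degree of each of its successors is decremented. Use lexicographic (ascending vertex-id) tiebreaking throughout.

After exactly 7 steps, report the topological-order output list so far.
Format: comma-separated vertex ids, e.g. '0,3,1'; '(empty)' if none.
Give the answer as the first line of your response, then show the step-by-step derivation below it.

2,4,1,7,3,8,0

step 1: output 2; order=[2]; indeg=(1,1,0,1,0,1,1,0,0)
step 2: output 4; order=[2,4]; indeg=(1,0,0,1,0,1,1,0,0)
step 3: output 1; order=[2,4,1]; indeg=(1,0,0,1,0,1,1,0,0)
step 4: output 7; order=[2,4,1,7]; indeg=(1,0,0,0,0,1,1,0,0)
step 5: output 3; order=[2,4,1,7,3]; indeg=(1,0,0,0,0,1,1,0,0)
step 6: output 8; order=[2,4,1,7,3,8]; indeg=(0,0,0,0,0,0,0,0,0)
step 7: output 0; order=[2,4,1,7,3,8,0]; indeg=(0,0,0,0,0,0,0,0,0)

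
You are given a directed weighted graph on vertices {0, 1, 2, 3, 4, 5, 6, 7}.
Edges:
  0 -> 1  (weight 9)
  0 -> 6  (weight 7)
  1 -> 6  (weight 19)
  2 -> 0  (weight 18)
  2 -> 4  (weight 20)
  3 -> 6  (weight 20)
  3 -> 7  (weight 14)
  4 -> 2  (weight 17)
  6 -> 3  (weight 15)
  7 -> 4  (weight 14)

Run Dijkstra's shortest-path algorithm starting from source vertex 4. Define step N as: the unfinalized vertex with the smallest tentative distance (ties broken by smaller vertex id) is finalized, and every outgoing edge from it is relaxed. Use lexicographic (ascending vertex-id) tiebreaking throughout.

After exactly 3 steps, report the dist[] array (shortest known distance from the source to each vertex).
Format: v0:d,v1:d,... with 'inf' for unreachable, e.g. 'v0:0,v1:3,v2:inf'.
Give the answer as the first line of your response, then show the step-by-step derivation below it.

v0:35,v1:44,v2:17,v3:inf,v4:0,v5:inf,v6:42,v7:inf

step 1: dist = v0:inf,v1:inf,v2:17,v3:inf,v4:0,v5:inf,v6:inf,v7:inf
step 2: dist = v0:35,v1:inf,v2:17,v3:inf,v4:0,v5:inf,v6:inf,v7:inf
step 3: dist = v0:35,v1:44,v2:17,v3:inf,v4:0,v5:inf,v6:42,v7:inf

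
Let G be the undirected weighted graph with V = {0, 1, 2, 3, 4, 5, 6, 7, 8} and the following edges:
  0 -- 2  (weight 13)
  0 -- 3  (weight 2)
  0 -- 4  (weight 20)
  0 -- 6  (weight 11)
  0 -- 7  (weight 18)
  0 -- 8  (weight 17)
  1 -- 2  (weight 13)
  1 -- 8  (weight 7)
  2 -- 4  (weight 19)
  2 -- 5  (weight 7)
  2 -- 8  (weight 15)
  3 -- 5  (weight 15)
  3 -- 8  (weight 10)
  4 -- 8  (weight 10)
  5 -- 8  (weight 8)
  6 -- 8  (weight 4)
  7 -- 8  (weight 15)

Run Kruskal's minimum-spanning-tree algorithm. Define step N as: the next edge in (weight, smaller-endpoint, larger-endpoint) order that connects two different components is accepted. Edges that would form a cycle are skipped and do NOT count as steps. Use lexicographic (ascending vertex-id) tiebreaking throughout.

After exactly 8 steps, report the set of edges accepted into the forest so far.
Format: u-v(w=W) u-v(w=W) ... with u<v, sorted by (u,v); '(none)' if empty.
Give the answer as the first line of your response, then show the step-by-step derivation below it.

0-3(w=2) 1-8(w=7) 2-5(w=7) 3-8(w=10) 4-8(w=10) 5-8(w=8) 6-8(w=4) 7-8(w=15)

step 1: add edge 0-3 (w=2); MST = {0-3(w=2)}
step 2: add edge 6-8 (w=4); MST = {0-3(w=2) 6-8(w=4)}
step 3: add edge 1-8 (w=7); MST = {0-3(w=2) 1-8(w=7) 6-8(w=4)}
step 4: add edge 2-5 (w=7); MST = {0-3(w=2) 1-8(w=7) 2-5(w=7) 6-8(w=4)}
step 5: add edge 5-8 (w=8); MST = {0-3(w=2) 1-8(w=7) 2-5(w=7) 5-8(w=8) 6-8(w=4)}
step 6: add edge 3-8 (w=10); MST = {0-3(w=2) 1-8(w=7) 2-5(w=7) 3-8(w=10) 5-8(w=8) 6-8(w=4)}
step 7: add edge 4-8 (w=10); MST = {0-3(w=2) 1-8(w=7) 2-5(w=7) 3-8(w=10) 4-8(w=10) 5-8(w=8) 6-8(w=4)}
step 8: add edge 7-8 (w=15); MST = {0-3(w=2) 1-8(w=7) 2-5(w=7) 3-8(w=10) 4-8(w=10) 5-8(w=8) 6-8(w=4) 7-8(w=15)}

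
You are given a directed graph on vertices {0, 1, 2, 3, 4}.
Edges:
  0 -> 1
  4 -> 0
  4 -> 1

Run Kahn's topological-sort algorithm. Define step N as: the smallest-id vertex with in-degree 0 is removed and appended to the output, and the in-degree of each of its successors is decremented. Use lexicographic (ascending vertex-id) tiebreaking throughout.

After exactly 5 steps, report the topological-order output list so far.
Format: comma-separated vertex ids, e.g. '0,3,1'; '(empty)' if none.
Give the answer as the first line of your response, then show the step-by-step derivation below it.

2,3,4,0,1

step 1: output 2; order=[2]; indeg=(1,2,0,0,0)
step 2: output 3; order=[2,3]; indeg=(1,2,0,0,0)
step 3: output 4; order=[2,3,4]; indeg=(0,1,0,0,0)
step 4: output 0; order=[2,3,4,0]; indeg=(0,0,0,0,0)
step 5: output 1; order=[2,3,4,0,1]; indeg=(0,0,0,0,0)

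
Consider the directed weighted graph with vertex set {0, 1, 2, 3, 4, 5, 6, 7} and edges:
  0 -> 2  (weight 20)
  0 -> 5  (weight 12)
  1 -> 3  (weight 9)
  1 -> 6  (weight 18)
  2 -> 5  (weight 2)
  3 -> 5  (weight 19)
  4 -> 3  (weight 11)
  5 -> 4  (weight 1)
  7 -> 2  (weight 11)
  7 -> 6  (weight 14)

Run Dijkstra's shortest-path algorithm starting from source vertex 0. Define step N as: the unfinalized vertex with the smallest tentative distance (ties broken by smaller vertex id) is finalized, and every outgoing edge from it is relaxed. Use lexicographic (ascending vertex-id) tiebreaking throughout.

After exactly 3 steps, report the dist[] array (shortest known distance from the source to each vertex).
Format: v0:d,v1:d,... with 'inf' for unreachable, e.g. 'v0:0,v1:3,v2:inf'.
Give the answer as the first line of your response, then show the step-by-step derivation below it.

v0:0,v1:inf,v2:20,v3:24,v4:13,v5:12,v6:inf,v7:inf

step 1: dist = v0:0,v1:inf,v2:20,v3:inf,v4:inf,v5:12,v6:inf,v7:inf
step 2: dist = v0:0,v1:inf,v2:20,v3:inf,v4:13,v5:12,v6:inf,v7:inf
step 3: dist = v0:0,v1:inf,v2:20,v3:24,v4:13,v5:12,v6:inf,v7:inf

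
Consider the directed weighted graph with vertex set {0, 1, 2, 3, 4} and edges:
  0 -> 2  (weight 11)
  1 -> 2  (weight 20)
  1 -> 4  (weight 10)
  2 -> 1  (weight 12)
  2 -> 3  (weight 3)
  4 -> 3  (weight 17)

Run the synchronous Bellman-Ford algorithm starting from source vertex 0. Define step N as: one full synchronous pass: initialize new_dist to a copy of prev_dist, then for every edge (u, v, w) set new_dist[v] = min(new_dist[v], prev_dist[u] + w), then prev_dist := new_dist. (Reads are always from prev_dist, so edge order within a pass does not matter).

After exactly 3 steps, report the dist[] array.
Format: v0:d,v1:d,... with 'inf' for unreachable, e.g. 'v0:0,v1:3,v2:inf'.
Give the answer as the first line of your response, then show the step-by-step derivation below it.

v0:0,v1:23,v2:11,v3:14,v4:33

step 1: dist = v0:0,v1:inf,v2:11,v3:inf,v4:inf
step 2: dist = v0:0,v1:23,v2:11,v3:14,v4:inf
step 3: dist = v0:0,v1:23,v2:11,v3:14,v4:33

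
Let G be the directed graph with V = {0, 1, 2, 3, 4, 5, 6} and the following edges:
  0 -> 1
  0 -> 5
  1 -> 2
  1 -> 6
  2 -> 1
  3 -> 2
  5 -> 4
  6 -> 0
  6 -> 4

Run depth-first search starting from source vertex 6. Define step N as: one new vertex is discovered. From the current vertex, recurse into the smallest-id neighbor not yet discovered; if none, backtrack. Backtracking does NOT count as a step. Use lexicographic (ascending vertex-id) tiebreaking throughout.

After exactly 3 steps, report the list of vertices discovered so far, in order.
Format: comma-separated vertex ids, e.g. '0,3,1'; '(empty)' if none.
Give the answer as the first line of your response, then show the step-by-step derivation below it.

6,0,1

step 1: discover 6; path=6; order=6
step 2: discover 0; path=6>0; order=6,0
step 3: discover 1; path=6>0>1; order=6,0,1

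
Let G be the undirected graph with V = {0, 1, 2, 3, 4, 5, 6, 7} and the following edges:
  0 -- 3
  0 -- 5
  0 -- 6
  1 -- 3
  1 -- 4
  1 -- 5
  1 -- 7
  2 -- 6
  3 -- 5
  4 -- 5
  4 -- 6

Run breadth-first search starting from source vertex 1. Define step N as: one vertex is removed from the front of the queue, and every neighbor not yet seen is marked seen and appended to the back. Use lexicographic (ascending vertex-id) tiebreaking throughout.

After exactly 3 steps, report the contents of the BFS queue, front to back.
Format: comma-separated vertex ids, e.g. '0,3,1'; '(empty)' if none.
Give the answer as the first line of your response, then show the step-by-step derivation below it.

5,7,0,6

step 1: dequeue 1; queue=[3,4,5,7]; order=1
step 2: dequeue 3; queue=[4,5,7,0]; order=1,3
step 3: dequeue 4; queue=[5,7,0,6]; order=1,3,4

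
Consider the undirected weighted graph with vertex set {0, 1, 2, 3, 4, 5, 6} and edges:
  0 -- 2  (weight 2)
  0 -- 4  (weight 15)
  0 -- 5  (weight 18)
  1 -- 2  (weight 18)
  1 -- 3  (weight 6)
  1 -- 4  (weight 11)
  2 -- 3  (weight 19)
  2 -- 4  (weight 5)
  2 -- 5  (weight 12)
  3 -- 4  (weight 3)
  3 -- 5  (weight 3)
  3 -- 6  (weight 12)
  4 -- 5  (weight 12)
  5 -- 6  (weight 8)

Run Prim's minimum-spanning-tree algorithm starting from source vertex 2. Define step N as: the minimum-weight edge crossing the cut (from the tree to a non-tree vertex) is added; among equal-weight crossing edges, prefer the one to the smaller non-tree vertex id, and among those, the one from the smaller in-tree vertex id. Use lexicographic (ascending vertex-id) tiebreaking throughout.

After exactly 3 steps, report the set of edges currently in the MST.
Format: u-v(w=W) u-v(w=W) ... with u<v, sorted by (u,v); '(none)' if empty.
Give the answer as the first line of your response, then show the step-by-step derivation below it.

0-2(w=2) 2-4(w=5) 3-4(w=3)

step 1: add edge 0-2 (w=2); MST = {0-2(w=2)}
step 2: add edge 2-4 (w=5); MST = {0-2(w=2) 2-4(w=5)}
step 3: add edge 3-4 (w=3); MST = {0-2(w=2) 2-4(w=5) 3-4(w=3)}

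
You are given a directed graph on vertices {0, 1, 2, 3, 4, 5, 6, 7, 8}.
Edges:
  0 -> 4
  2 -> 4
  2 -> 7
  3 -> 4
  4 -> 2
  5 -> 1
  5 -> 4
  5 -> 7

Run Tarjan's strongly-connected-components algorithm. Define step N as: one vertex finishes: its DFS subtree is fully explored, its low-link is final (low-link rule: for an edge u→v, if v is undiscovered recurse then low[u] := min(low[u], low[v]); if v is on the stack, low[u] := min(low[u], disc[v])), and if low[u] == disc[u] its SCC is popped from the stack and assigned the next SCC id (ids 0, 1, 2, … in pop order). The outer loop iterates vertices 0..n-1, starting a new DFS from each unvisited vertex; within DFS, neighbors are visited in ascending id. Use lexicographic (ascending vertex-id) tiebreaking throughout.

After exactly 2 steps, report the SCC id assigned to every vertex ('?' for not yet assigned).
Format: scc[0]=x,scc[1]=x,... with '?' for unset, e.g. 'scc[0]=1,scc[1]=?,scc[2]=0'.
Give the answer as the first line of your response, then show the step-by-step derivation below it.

scc[0]=?,scc[1]=?,scc[2]=?,scc[3]=?,scc[4]=?,scc[5]=?,scc[6]=?,scc[7]=0,scc[8]=?

step 1: low=(low[0]=0,low[1]=?,low[2]=1,low[3]=?,low[4]=1,low[5]=?,low[6]=?,low[7]=3,low[8]=?); scc=(scc[0]=?,scc[1]=?,scc[2]=?,scc[3]=?,scc[4]=?,scc[5]=?,scc[6]=?,scc[7]=0,scc[8]=?)
step 2: low=(low[0]=0,low[1]=?,low[2]=1,low[3]=?,low[4]=1,low[5]=?,low[6]=?,low[7]=3,low[8]=?); scc=(scc[0]=?,scc[1]=?,scc[2]=?,scc[3]=?,scc[4]=?,scc[5]=?,scc[6]=?,scc[7]=0,scc[8]=?)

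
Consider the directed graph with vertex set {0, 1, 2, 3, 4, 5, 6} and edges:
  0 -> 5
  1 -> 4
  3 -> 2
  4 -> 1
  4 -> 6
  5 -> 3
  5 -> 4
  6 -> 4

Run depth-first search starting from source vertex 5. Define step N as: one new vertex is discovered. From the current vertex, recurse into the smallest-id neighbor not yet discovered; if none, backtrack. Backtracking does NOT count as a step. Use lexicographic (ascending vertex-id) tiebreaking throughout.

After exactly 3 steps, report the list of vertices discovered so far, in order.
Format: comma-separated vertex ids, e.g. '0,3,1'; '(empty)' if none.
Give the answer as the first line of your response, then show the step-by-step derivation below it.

5,3,2

step 1: discover 5; path=5; order=5
step 2: discover 3; path=5>3; order=5,3
step 3: discover 2; path=5>3>2; order=5,3,2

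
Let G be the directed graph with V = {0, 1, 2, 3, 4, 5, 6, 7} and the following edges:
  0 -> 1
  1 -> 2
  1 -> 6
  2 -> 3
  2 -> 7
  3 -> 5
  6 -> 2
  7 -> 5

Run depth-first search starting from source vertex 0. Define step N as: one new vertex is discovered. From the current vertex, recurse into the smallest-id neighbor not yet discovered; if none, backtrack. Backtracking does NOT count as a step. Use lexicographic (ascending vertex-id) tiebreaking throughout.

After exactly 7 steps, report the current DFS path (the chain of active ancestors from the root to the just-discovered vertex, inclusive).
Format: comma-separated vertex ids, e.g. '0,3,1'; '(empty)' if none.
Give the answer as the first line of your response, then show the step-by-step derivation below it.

0,1,6

step 1: discover 0; path=0; order=0
step 2: discover 1; path=0>1; order=0,1
step 3: discover 2; path=0>1>2; order=0,1,2
step 4: discover 3; path=0>1>2>3; order=0,1,2,3
step 5: discover 5; path=0>1>2>3>5; order=0,1,2,3,5
step 6: discover 7; path=0>1>2>7; order=0,1,2,3,5,7
step 7: discover 6; path=0>1>6; order=0,1,2,3,5,7,6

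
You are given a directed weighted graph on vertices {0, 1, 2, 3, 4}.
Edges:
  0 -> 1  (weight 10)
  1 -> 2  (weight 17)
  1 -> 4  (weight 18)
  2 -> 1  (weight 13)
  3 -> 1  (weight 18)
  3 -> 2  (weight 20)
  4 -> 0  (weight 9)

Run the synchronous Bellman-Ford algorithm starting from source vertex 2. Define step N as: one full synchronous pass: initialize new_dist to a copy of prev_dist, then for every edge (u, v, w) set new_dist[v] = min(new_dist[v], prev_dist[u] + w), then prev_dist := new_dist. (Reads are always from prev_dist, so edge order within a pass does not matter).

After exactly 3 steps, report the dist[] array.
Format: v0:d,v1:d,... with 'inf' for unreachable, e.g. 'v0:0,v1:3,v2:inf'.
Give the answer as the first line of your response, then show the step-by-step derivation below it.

v0:40,v1:13,v2:0,v3:inf,v4:31

step 1: dist = v0:inf,v1:13,v2:0,v3:inf,v4:inf
step 2: dist = v0:inf,v1:13,v2:0,v3:inf,v4:31
step 3: dist = v0:40,v1:13,v2:0,v3:inf,v4:31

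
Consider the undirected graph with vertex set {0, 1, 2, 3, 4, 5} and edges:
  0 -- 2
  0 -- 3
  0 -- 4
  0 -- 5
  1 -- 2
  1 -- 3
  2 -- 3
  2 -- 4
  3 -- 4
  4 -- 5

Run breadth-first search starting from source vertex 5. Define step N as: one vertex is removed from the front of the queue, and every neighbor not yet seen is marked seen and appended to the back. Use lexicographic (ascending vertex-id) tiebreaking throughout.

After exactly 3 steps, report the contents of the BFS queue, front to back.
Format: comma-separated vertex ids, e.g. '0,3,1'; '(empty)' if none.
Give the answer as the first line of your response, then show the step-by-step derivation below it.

2,3

step 1: dequeue 5; queue=[0,4]; order=5
step 2: dequeue 0; queue=[4,2,3]; order=5,0
step 3: dequeue 4; queue=[2,3]; order=5,0,4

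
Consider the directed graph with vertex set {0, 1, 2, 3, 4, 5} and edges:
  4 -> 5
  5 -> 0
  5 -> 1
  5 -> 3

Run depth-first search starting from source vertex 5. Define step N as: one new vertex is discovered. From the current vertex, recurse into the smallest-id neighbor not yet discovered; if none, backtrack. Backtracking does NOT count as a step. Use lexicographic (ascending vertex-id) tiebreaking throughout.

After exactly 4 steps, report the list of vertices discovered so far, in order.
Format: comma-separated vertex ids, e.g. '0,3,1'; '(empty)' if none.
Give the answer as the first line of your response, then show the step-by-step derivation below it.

5,0,1,3

step 1: discover 5; path=5; order=5
step 2: discover 0; path=5>0; order=5,0
step 3: discover 1; path=5>1; order=5,0,1
step 4: discover 3; path=5>3; order=5,0,1,3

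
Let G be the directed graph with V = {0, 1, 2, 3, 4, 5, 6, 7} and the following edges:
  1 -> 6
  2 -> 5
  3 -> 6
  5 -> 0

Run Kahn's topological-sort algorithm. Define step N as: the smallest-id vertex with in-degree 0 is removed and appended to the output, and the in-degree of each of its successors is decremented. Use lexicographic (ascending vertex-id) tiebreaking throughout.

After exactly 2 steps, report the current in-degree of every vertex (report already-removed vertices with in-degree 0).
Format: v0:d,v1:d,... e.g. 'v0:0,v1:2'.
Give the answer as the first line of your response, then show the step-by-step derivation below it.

v0:1,v1:0,v2:0,v3:0,v4:0,v5:0,v6:1,v7:0

step 1: output 1; order=[1]; indeg=(1,0,0,0,0,1,1,0)
step 2: output 2; order=[1,2]; indeg=(1,0,0,0,0,0,1,0)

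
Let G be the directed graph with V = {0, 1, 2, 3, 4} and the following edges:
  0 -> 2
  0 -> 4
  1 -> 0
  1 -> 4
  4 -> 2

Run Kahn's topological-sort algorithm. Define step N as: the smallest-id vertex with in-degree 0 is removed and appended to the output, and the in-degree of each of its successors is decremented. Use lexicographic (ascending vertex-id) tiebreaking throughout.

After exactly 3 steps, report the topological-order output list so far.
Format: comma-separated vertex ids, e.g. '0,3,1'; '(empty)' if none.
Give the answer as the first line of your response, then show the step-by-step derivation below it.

1,0,3

step 1: output 1; order=[1]; indeg=(0,0,2,0,1)
step 2: output 0; order=[1,0]; indeg=(0,0,1,0,0)
step 3: output 3; order=[1,0,3]; indeg=(0,0,1,0,0)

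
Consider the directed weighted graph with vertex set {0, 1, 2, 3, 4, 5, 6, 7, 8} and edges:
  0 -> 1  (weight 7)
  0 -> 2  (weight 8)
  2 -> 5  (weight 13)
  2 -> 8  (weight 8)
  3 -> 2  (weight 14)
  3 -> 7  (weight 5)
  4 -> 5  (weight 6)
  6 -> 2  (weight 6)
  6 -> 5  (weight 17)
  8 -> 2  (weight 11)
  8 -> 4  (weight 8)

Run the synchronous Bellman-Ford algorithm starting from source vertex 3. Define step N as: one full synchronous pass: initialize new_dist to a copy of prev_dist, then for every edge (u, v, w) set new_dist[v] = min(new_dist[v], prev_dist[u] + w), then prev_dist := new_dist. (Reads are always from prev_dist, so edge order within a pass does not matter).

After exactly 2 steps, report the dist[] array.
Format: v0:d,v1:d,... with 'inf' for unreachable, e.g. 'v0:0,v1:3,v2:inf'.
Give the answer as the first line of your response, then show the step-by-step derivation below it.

v0:inf,v1:inf,v2:14,v3:0,v4:inf,v5:27,v6:inf,v7:5,v8:22

step 1: dist = v0:inf,v1:inf,v2:14,v3:0,v4:inf,v5:inf,v6:inf,v7:5,v8:inf
step 2: dist = v0:inf,v1:inf,v2:14,v3:0,v4:inf,v5:27,v6:inf,v7:5,v8:22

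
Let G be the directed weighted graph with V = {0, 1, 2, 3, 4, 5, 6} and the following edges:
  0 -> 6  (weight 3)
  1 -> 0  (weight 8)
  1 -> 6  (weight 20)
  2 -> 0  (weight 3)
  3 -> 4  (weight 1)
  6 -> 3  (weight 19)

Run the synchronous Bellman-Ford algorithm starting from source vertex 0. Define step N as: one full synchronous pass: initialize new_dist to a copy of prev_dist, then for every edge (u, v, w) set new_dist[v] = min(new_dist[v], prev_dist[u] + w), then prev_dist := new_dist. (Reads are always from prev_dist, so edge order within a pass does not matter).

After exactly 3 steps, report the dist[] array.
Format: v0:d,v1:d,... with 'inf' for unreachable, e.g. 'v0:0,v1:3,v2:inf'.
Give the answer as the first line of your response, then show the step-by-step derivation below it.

v0:0,v1:inf,v2:inf,v3:22,v4:23,v5:inf,v6:3

step 1: dist = v0:0,v1:inf,v2:inf,v3:inf,v4:inf,v5:inf,v6:3
step 2: dist = v0:0,v1:inf,v2:inf,v3:22,v4:inf,v5:inf,v6:3
step 3: dist = v0:0,v1:inf,v2:inf,v3:22,v4:23,v5:inf,v6:3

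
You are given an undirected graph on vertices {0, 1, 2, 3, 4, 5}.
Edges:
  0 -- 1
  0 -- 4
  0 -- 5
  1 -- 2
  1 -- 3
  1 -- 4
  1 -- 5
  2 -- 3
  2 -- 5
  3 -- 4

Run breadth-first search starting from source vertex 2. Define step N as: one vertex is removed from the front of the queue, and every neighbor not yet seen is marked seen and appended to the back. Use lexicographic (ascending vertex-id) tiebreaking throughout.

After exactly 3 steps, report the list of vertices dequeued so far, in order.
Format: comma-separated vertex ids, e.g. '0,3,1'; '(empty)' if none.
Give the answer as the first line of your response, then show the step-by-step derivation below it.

2,1,3

step 1: dequeue 2; queue=[1,3,5]; order=2
step 2: dequeue 1; queue=[3,5,0,4]; order=2,1
step 3: dequeue 3; queue=[5,0,4]; order=2,1,3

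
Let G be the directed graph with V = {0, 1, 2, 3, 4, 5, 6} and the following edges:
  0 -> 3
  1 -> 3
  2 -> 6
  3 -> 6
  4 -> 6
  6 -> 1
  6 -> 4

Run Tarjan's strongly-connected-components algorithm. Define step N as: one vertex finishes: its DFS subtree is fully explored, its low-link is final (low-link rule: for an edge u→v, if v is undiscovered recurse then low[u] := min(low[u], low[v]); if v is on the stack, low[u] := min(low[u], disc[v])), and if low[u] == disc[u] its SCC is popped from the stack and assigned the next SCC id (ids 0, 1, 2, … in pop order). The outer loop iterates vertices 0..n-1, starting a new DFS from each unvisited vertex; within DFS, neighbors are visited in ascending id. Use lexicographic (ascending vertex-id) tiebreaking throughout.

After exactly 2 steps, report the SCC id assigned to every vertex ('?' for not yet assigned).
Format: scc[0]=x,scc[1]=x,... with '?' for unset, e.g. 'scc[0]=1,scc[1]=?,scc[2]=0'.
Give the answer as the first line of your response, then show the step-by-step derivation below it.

scc[0]=?,scc[1]=?,scc[2]=?,scc[3]=?,scc[4]=?,scc[5]=?,scc[6]=?

step 1: low=(low[0]=0,low[1]=1,low[2]=?,low[3]=1,low[4]=?,low[5]=?,low[6]=2); scc=(scc[0]=?,scc[1]=?,scc[2]=?,scc[3]=?,scc[4]=?,scc[5]=?,scc[6]=?)
step 2: low=(low[0]=0,low[1]=1,low[2]=?,low[3]=1,low[4]=2,low[5]=?,low[6]=1); scc=(scc[0]=?,scc[1]=?,scc[2]=?,scc[3]=?,scc[4]=?,scc[5]=?,scc[6]=?)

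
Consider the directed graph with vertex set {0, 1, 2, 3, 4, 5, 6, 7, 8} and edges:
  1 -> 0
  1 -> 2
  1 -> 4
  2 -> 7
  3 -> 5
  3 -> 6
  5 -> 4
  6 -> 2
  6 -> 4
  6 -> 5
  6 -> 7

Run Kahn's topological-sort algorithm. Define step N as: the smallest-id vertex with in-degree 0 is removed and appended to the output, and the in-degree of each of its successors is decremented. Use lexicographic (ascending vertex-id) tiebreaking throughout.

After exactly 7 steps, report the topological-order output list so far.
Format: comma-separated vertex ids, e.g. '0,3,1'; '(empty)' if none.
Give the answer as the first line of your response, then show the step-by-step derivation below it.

1,0,3,6,2,5,4

step 1: output 1; order=[1]; indeg=(0,0,1,0,2,2,1,2,0)
step 2: output 0; order=[1,0]; indeg=(0,0,1,0,2,2,1,2,0)
step 3: output 3; order=[1,0,3]; indeg=(0,0,1,0,2,1,0,2,0)
step 4: output 6; order=[1,0,3,6]; indeg=(0,0,0,0,1,0,0,1,0)
step 5: output 2; order=[1,0,3,6,2]; indeg=(0,0,0,0,1,0,0,0,0)
step 6: output 5; order=[1,0,3,6,2,5]; indeg=(0,0,0,0,0,0,0,0,0)
step 7: output 4; order=[1,0,3,6,2,5,4]; indeg=(0,0,0,0,0,0,0,0,0)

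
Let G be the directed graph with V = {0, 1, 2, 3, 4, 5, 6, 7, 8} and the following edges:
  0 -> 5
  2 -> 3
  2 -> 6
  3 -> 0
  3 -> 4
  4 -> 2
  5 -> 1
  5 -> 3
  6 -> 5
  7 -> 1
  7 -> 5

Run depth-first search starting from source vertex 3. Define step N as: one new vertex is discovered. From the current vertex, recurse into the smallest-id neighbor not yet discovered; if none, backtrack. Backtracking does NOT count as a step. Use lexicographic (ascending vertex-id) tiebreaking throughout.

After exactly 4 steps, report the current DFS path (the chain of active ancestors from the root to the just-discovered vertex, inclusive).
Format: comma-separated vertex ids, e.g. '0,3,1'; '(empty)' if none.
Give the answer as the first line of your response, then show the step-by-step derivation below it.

3,0,5,1

step 1: discover 3; path=3; order=3
step 2: discover 0; path=3>0; order=3,0
step 3: discover 5; path=3>0>5; order=3,0,5
step 4: discover 1; path=3>0>5>1; order=3,0,5,1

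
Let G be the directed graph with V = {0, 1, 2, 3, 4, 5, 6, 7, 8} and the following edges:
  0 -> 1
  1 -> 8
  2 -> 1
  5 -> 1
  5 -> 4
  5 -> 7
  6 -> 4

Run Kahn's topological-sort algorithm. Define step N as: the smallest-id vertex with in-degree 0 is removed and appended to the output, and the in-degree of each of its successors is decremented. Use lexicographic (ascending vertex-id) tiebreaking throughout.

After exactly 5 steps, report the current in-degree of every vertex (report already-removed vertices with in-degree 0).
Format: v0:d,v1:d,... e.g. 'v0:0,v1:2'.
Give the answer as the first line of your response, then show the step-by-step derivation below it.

v0:0,v1:0,v2:0,v3:0,v4:1,v5:0,v6:0,v7:0,v8:0

step 1: output 0; order=[0]; indeg=(0,2,0,0,2,0,0,1,1)
step 2: output 2; order=[0,2]; indeg=(0,1,0,0,2,0,0,1,1)
step 3: output 3; order=[0,2,3]; indeg=(0,1,0,0,2,0,0,1,1)
step 4: output 5; order=[0,2,3,5]; indeg=(0,0,0,0,1,0,0,0,1)
step 5: output 1; order=[0,2,3,5,1]; indeg=(0,0,0,0,1,0,0,0,0)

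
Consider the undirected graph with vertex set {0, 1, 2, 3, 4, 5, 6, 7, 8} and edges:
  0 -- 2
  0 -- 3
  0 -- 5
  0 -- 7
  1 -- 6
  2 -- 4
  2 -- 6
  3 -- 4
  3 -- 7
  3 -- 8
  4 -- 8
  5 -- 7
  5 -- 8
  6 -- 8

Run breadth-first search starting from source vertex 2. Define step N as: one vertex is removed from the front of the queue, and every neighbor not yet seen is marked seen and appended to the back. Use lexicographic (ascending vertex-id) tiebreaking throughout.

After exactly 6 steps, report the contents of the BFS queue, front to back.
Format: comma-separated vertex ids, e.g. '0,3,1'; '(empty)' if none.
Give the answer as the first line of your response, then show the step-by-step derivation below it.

7,8,1

step 1: dequeue 2; queue=[0,4,6]; order=2
step 2: dequeue 0; queue=[4,6,3,5,7]; order=2,0
step 3: dequeue 4; queue=[6,3,5,7,8]; order=2,0,4
step 4: dequeue 6; queue=[3,5,7,8,1]; order=2,0,4,6
step 5: dequeue 3; queue=[5,7,8,1]; order=2,0,4,6,3
step 6: dequeue 5; queue=[7,8,1]; order=2,0,4,6,3,5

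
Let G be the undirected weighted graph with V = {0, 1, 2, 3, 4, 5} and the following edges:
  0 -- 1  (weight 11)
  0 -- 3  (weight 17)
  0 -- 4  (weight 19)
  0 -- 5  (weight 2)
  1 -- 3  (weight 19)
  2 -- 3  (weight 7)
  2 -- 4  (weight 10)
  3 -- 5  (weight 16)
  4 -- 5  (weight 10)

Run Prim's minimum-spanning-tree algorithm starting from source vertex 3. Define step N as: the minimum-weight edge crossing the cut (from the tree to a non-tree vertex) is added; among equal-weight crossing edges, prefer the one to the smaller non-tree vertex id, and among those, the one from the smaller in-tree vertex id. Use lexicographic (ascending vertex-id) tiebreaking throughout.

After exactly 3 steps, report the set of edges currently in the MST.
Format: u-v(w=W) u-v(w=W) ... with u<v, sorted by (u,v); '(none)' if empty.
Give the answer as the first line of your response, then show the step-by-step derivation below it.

2-3(w=7) 2-4(w=10) 4-5(w=10)

step 1: add edge 2-3 (w=7); MST = {2-3(w=7)}
step 2: add edge 2-4 (w=10); MST = {2-3(w=7) 2-4(w=10)}
step 3: add edge 4-5 (w=10); MST = {2-3(w=7) 2-4(w=10) 4-5(w=10)}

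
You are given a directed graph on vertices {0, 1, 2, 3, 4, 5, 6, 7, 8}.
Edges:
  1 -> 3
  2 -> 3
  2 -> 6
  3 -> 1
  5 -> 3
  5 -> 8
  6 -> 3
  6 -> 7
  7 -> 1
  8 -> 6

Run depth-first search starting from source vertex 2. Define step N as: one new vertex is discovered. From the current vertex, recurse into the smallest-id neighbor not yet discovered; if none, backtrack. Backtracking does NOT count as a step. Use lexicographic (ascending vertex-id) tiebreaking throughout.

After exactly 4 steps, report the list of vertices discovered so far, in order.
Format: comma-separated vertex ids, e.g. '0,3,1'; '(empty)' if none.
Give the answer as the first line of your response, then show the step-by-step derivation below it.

2,3,1,6

step 1: discover 2; path=2; order=2
step 2: discover 3; path=2>3; order=2,3
step 3: discover 1; path=2>3>1; order=2,3,1
step 4: discover 6; path=2>6; order=2,3,1,6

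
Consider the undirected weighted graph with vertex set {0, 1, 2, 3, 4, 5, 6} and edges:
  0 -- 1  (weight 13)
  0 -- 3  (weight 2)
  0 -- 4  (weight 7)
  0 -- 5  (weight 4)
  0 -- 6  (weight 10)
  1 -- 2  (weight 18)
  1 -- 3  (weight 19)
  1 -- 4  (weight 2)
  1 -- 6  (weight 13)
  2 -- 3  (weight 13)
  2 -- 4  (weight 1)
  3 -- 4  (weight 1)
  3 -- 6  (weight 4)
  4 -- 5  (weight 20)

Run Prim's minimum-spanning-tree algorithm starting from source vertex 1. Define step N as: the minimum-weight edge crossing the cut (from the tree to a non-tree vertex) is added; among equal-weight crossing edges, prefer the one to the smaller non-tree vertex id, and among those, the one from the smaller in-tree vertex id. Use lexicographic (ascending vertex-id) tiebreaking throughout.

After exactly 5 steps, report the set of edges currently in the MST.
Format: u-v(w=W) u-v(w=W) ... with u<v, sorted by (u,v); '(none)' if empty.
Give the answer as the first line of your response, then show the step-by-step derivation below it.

0-3(w=2) 0-5(w=4) 1-4(w=2) 2-4(w=1) 3-4(w=1)

step 1: add edge 1-4 (w=2); MST = {1-4(w=2)}
step 2: add edge 2-4 (w=1); MST = {1-4(w=2) 2-4(w=1)}
step 3: add edge 3-4 (w=1); MST = {1-4(w=2) 2-4(w=1) 3-4(w=1)}
step 4: add edge 0-3 (w=2); MST = {0-3(w=2) 1-4(w=2) 2-4(w=1) 3-4(w=1)}
step 5: add edge 0-5 (w=4); MST = {0-3(w=2) 0-5(w=4) 1-4(w=2) 2-4(w=1) 3-4(w=1)}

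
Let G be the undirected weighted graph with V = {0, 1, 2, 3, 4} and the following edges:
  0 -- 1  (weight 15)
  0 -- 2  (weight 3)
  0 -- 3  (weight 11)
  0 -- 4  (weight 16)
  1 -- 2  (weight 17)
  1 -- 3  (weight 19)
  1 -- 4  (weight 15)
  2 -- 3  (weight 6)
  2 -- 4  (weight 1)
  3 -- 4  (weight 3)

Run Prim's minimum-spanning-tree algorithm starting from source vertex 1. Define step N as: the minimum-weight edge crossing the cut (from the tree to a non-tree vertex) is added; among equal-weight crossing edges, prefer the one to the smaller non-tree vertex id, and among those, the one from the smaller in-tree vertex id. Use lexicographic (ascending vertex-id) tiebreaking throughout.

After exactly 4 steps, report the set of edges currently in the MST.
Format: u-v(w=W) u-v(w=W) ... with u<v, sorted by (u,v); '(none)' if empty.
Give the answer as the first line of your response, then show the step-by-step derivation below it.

0-1(w=15) 0-2(w=3) 2-4(w=1) 3-4(w=3)

step 1: add edge 0-1 (w=15); MST = {0-1(w=15)}
step 2: add edge 0-2 (w=3); MST = {0-1(w=15) 0-2(w=3)}
step 3: add edge 2-4 (w=1); MST = {0-1(w=15) 0-2(w=3) 2-4(w=1)}
step 4: add edge 3-4 (w=3); MST = {0-1(w=15) 0-2(w=3) 2-4(w=1) 3-4(w=3)}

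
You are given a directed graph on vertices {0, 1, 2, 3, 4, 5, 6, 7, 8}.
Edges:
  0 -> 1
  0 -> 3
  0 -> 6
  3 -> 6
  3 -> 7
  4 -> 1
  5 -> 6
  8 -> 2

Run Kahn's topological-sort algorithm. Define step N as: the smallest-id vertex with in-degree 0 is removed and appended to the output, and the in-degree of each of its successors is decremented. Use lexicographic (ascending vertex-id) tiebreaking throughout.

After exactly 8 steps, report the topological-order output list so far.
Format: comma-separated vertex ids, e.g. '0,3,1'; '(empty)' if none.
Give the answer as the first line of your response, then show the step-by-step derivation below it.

0,3,4,1,5,6,7,8

step 1: output 0; order=[0]; indeg=(0,1,1,0,0,0,2,1,0)
step 2: output 3; order=[0,3]; indeg=(0,1,1,0,0,0,1,0,0)
step 3: output 4; order=[0,3,4]; indeg=(0,0,1,0,0,0,1,0,0)
step 4: output 1; order=[0,3,4,1]; indeg=(0,0,1,0,0,0,1,0,0)
step 5: output 5; order=[0,3,4,1,5]; indeg=(0,0,1,0,0,0,0,0,0)
step 6: output 6; order=[0,3,4,1,5,6]; indeg=(0,0,1,0,0,0,0,0,0)
step 7: output 7; order=[0,3,4,1,5,6,7]; indeg=(0,0,1,0,0,0,0,0,0)
step 8: output 8; order=[0,3,4,1,5,6,7,8]; indeg=(0,0,0,0,0,0,0,0,0)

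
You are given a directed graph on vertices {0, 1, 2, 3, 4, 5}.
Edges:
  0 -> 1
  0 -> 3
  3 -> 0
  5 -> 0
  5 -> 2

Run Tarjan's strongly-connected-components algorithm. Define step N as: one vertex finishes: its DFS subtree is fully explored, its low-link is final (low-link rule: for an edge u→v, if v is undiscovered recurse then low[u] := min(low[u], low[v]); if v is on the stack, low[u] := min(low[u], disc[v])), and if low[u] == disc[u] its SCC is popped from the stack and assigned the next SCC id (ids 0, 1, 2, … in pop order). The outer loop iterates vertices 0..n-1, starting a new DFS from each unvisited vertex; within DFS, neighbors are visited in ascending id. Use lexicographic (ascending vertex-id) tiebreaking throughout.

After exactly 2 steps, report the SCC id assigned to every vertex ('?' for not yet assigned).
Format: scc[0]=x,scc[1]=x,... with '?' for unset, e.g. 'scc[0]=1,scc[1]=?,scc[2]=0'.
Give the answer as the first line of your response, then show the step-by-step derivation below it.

scc[0]=?,scc[1]=0,scc[2]=?,scc[3]=?,scc[4]=?,scc[5]=?

step 1: low=(low[0]=0,low[1]=1,low[2]=?,low[3]=?,low[4]=?,low[5]=?); scc=(scc[0]=?,scc[1]=0,scc[2]=?,scc[3]=?,scc[4]=?,scc[5]=?)
step 2: low=(low[0]=0,low[1]=1,low[2]=?,low[3]=0,low[4]=?,low[5]=?); scc=(scc[0]=?,scc[1]=0,scc[2]=?,scc[3]=?,scc[4]=?,scc[5]=?)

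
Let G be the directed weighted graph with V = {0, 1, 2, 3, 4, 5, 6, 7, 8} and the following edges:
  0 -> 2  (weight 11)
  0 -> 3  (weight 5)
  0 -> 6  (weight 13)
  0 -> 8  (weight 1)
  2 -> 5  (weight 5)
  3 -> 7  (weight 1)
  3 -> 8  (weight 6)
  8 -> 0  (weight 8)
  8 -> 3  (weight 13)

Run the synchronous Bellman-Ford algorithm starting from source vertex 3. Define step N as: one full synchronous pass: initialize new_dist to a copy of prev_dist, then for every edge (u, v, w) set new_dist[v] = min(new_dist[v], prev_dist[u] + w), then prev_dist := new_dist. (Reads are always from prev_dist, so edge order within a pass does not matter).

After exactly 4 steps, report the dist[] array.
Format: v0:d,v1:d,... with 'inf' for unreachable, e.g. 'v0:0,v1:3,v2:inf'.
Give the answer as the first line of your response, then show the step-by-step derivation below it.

v0:14,v1:inf,v2:25,v3:0,v4:inf,v5:30,v6:27,v7:1,v8:6

step 1: dist = v0:inf,v1:inf,v2:inf,v3:0,v4:inf,v5:inf,v6:inf,v7:1,v8:6
step 2: dist = v0:14,v1:inf,v2:inf,v3:0,v4:inf,v5:inf,v6:inf,v7:1,v8:6
step 3: dist = v0:14,v1:inf,v2:25,v3:0,v4:inf,v5:inf,v6:27,v7:1,v8:6
step 4: dist = v0:14,v1:inf,v2:25,v3:0,v4:inf,v5:30,v6:27,v7:1,v8:6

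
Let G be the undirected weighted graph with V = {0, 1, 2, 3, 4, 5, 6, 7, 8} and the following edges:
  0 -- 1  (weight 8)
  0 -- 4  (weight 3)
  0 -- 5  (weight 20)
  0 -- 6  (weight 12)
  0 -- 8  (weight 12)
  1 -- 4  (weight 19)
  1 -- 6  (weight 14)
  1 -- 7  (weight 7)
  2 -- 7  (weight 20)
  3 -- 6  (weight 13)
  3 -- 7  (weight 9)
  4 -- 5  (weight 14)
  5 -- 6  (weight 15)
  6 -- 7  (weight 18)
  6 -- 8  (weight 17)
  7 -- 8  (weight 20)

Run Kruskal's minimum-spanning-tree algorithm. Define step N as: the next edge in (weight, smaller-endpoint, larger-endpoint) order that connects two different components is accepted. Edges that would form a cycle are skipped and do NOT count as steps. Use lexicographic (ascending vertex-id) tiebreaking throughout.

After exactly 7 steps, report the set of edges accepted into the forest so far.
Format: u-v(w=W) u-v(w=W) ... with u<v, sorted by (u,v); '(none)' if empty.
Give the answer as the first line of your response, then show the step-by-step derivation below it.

0-1(w=8) 0-4(w=3) 0-6(w=12) 0-8(w=12) 1-7(w=7) 3-7(w=9) 4-5(w=14)

step 1: add edge 0-4 (w=3); MST = {0-4(w=3)}
step 2: add edge 1-7 (w=7); MST = {0-4(w=3) 1-7(w=7)}
step 3: add edge 0-1 (w=8); MST = {0-1(w=8) 0-4(w=3) 1-7(w=7)}
step 4: add edge 3-7 (w=9); MST = {0-1(w=8) 0-4(w=3) 1-7(w=7) 3-7(w=9)}
step 5: add edge 0-6 (w=12); MST = {0-1(w=8) 0-4(w=3) 0-6(w=12) 1-7(w=7) 3-7(w=9)}
step 6: add edge 0-8 (w=12); MST = {0-1(w=8) 0-4(w=3) 0-6(w=12) 0-8(w=12) 1-7(w=7) 3-7(w=9)}
step 7: add edge 4-5 (w=14); MST = {0-1(w=8) 0-4(w=3) 0-6(w=12) 0-8(w=12) 1-7(w=7) 3-7(w=9) 4-5(w=14)}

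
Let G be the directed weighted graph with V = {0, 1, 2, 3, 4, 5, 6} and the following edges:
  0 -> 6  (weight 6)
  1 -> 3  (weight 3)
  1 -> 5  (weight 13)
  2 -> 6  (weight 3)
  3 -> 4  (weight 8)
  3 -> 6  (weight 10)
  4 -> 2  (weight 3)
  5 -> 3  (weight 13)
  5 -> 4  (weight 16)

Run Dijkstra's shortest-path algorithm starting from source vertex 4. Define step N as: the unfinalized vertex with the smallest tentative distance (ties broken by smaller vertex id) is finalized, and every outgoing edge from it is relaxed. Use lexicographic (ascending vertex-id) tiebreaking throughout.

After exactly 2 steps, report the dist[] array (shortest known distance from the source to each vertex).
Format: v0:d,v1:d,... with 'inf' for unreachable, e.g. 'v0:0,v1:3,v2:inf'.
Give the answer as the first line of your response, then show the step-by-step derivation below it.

v0:inf,v1:inf,v2:3,v3:inf,v4:0,v5:inf,v6:6

step 1: dist = v0:inf,v1:inf,v2:3,v3:inf,v4:0,v5:inf,v6:inf
step 2: dist = v0:inf,v1:inf,v2:3,v3:inf,v4:0,v5:inf,v6:6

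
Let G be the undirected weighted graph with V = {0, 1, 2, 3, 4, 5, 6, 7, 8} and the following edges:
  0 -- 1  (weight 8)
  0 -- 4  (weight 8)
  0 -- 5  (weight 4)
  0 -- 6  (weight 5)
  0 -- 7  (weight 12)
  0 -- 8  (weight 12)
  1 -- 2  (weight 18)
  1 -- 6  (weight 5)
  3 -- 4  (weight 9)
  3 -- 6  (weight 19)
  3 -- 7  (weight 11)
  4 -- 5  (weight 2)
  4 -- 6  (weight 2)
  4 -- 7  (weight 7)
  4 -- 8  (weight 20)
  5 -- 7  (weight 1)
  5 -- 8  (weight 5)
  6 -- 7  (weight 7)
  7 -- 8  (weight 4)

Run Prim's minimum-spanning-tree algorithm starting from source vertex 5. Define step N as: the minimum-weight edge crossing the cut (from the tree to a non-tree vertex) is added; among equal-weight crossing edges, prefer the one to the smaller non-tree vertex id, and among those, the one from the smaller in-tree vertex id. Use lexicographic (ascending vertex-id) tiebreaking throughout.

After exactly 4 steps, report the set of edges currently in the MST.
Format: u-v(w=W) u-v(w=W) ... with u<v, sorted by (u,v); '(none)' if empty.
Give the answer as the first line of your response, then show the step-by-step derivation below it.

0-5(w=4) 4-5(w=2) 4-6(w=2) 5-7(w=1)

step 1: add edge 5-7 (w=1); MST = {5-7(w=1)}
step 2: add edge 4-5 (w=2); MST = {4-5(w=2) 5-7(w=1)}
step 3: add edge 4-6 (w=2); MST = {4-5(w=2) 4-6(w=2) 5-7(w=1)}
step 4: add edge 0-5 (w=4); MST = {0-5(w=4) 4-5(w=2) 4-6(w=2) 5-7(w=1)}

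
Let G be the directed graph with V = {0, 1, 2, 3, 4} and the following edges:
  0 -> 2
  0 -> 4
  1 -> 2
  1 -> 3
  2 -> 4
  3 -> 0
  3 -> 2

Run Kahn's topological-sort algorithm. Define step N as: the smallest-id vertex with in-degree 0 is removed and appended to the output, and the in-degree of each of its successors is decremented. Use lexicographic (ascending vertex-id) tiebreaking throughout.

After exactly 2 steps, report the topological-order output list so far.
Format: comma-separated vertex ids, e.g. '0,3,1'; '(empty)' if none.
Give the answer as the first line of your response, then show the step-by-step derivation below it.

1,3

step 1: output 1; order=[1]; indeg=(1,0,2,0,2)
step 2: output 3; order=[1,3]; indeg=(0,0,1,0,2)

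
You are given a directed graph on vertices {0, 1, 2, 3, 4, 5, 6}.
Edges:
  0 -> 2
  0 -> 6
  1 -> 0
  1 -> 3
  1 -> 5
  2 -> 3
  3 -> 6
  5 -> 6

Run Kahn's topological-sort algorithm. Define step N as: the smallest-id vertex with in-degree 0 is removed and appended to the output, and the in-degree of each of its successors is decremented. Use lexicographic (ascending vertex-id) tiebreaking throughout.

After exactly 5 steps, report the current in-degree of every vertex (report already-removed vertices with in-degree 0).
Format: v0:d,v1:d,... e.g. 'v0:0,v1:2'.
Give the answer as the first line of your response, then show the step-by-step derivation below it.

v0:0,v1:0,v2:0,v3:0,v4:0,v5:0,v6:1

step 1: output 1; order=[1]; indeg=(0,0,1,1,0,0,3)
step 2: output 0; order=[1,0]; indeg=(0,0,0,1,0,0,2)
step 3: output 2; order=[1,0,2]; indeg=(0,0,0,0,0,0,2)
step 4: output 3; order=[1,0,2,3]; indeg=(0,0,0,0,0,0,1)
step 5: output 4; order=[1,0,2,3,4]; indeg=(0,0,0,0,0,0,1)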